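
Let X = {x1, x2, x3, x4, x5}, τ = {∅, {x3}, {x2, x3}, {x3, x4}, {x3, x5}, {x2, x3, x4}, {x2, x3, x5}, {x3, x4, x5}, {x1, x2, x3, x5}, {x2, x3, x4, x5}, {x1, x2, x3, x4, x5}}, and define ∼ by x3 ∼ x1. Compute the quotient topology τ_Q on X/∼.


X/∼ = {[x1=x3], [x2], [x4], [x5]}; |τ_Q| = 3.

Equivalence classes: [x1=x3], [x2], [x4], [x5].
Quotient map π: X → X/∼ sends x1 ↦ [x1=x3], x2 ↦ [x2], x3 ↦ [x1=x3], x4 ↦ [x4], x5 ↦ [x5].
For each subset V ⊆ X/∼, compute π^{-1}(V) ⊆ X and check whether π^{-1}(V) ∈ τ. V is open in τ_Q iff π^{-1}(V) ∈ τ.
  V = {}: π^{-1}(V) = ∅ ∈ τ ✓.
  V = {[x1=x3]}: π^{-1}(V) = {x1, x3} ∉ τ ✗.
  V = {[x2]}: π^{-1}(V) = {x2} ∉ τ ✗.
  V = {[x1=x3], [x2]}: π^{-1}(V) = {x1, x2, x3} ∉ τ ✗.
  V = {[x4]}: π^{-1}(V) = {x4} ∉ τ ✗.
  V = {[x1=x3], [x4]}: π^{-1}(V) = {x1, x3, x4} ∉ τ ✗.
  V = {[x2], [x4]}: π^{-1}(V) = {x2, x4} ∉ τ ✗.
  V = {[x1=x3], [x2], [x4]}: π^{-1}(V) = {x1, x2, x3, x4} ∉ τ ✗.
  V = {[x5]}: π^{-1}(V) = {x5} ∉ τ ✗.
  V = {[x1=x3], [x5]}: π^{-1}(V) = {x1, x3, x5} ∉ τ ✗.
  V = {[x2], [x5]}: π^{-1}(V) = {x2, x5} ∉ τ ✗.
  V = {[x1=x3], [x2], [x5]}: π^{-1}(V) = {x1, x2, x3, x5} ∈ τ ✓.
  V = {[x4], [x5]}: π^{-1}(V) = {x4, x5} ∉ τ ✗.
  V = {[x1=x3], [x4], [x5]}: π^{-1}(V) = {x1, x3, x4, x5} ∉ τ ✗.
  V = {[x2], [x4], [x5]}: π^{-1}(V) = {x2, x4, x5} ∉ τ ✗.
  V = {[x1=x3], [x2], [x4], [x5]}: π^{-1}(V) = {x1, x2, x3, x4, x5} ∈ τ ✓.
Open sets in the quotient: τ_Q = {{}, {[x1=x3], [x2], [x5]}, {[x1=x3], [x2], [x4], [x5]}} (3 elements).


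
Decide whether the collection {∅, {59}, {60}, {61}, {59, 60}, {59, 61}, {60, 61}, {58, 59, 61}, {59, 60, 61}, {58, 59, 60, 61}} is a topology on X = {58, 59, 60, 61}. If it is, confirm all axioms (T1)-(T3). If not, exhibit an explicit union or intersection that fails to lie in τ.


τ IS a topology on X.

Axiom (T1): ∅ ∈ τ? Yes; X ∈ τ? Yes.
Axiom (T2/T3): check pairwise unions and intersections of members of τ.
All pairwise intersections and unions checked — each lies in τ. Therefore τ satisfies (T1), (T2), (T3): it IS a topology on X.


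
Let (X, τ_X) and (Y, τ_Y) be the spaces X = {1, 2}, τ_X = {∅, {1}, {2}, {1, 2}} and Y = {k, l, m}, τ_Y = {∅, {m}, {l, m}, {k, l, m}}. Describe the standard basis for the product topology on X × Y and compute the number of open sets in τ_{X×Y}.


Basis B = {∅ × ∅, {1} × {m}, {2} × {m}, {1} × {l, m}, {1, 2} × {m}, {2} × {l, m}, {1} × {k, l, m}, {2} × {k, l, m}, {1, 2} × {l, m}, {1, 2} × {k, l, m}}; |τ_{X×Y}| = 16.

Enumerate products U × V with U ∈ τ_X, V ∈ τ_Y (deduplicated):
  ∅ × ∅ = {} (∅)
  {1} × {m} = {(1,m)}
  {2} × {m} = {(2,m)}
  {1} × {l, m} = {(1,l), (1,m)}
  {1, 2} × {m} = {(1,m), (2,m)}
  {2} × {l, m} = {(2,l), (2,m)}
  {1} × {k, l, m} = {(1,k), (1,l), (1,m)}
  {2} × {k, l, m} = {(2,k), (2,l), (2,m)}
  {1, 2} × {l, m} = {(1,l), (1,m), (2,l), (2,m)}
  {1, 2} × {k, l, m} = {(1,k), (1,l), (1,m), (2,k), (2,l), (2,m)}
These 10 distinct sets form the basis B.
Close under arbitrary unions to get τ_{X×Y}; counting gives |τ_{X×Y}| = 16.


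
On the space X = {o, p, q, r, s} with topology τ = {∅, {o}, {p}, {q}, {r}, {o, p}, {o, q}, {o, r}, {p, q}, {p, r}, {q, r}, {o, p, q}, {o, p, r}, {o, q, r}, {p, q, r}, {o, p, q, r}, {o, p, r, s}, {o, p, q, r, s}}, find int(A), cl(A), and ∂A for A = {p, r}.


int(A) = {p, r}, cl(A) = {p, r, s}, ∂A = {s}.

Closed sets in (X, τ) are complements of opens:
  closed(X, τ) = {∅, {q}, {s}, {o, s}, {p, s}, {q, s}, {r, s}, {o, p, s}, {o, q, s}, {o, r, s}, {p, q, s}, {p, r, s}, {q, r, s}, {o, p, q, s}, {o, p, r, s}, {o, q, r, s}, {p, q, r, s}, {o, p, q, r, s}}.
int(A) = ⋃ {U ∈ τ : U ⊆ A}. Opens contained in A: ∅, {p}, {r}, {p, r}.
Taking the union of these: int(A) = {p, r}.
cl(A) = ⋂ {C closed : A ⊆ C}. Closed sets containing A: {p, r, s}, {o, p, r, s}, {p, q, r, s}, {o, p, q, r, s}.
Intersecting these: cl(A) = {p, r, s}.
∂A = cl(A) ∖ int(A) = {p, r, s} ∖ {p, r} = {s}.


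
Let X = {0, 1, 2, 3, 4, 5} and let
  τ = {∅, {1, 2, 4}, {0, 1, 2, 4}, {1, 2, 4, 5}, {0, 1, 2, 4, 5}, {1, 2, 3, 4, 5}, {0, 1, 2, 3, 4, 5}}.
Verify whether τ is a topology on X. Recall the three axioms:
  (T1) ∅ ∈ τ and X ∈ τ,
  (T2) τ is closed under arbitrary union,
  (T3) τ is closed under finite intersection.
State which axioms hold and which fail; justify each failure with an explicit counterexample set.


τ IS a topology on X.

Axiom (T1): ∅ ∈ τ? Yes; X ∈ τ? Yes.
Axiom (T2/T3): check pairwise unions and intersections of members of τ.
All pairwise intersections and unions checked — each lies in τ. Therefore τ satisfies (T1), (T2), (T3): it IS a topology on X.


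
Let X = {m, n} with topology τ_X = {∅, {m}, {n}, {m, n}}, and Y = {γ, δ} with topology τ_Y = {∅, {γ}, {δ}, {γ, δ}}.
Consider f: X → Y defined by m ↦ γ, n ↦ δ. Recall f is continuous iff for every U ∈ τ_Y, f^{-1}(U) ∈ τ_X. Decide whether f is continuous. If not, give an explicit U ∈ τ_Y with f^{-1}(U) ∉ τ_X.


f IS continuous.

Compute f^{-1}(U) for each U ∈ τ_Y:
  U = ∅: f^{-1}(U) = ∅ ∈ τ_X ✓.
  U = {γ}: f^{-1}(U) = {m} ∈ τ_X ✓.
  U = {δ}: f^{-1}(U) = {n} ∈ τ_X ✓.
  U = {γ, δ}: f^{-1}(U) = {m, n} ∈ τ_X ✓.
Every preimage lies in τ_X, so f IS continuous.


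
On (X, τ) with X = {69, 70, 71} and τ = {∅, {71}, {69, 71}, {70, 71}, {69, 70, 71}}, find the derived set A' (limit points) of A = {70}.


A' = ∅

For each x ∈ X, list the open sets U ∈ τ with x ∈ U, then check whether U ∩ (A ∖ {x}) ≠ ∅ for every such U.
  x = 69: open {69, 71} ∋ x has {69, 71} ∩ (A ∖ {69}) = ∅, so x is NOT a limit point.
  x = 70: open {70, 71} ∋ x has {70, 71} ∩ (A ∖ {70}) = ∅, so x is NOT a limit point.
  x = 71: open {71} ∋ x has {71} ∩ (A ∖ {71}) = ∅, so x is NOT a limit point.
Collecting: A' = ∅.


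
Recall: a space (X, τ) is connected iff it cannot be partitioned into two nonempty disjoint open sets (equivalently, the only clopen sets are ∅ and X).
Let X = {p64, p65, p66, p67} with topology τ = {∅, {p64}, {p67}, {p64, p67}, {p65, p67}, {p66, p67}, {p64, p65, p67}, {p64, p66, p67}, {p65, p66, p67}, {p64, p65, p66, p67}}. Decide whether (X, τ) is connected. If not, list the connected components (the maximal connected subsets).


(X, τ) is disconnected; components = [{p64}, {p65, p66, p67}].

Find clopen sets (U ∈ τ with X ∖ U ∈ τ):
  U = ∅, X ∖ U = {p64, p65, p66, p67} — both open, so U is clopen.
  U = {p64}, X ∖ U = {p65, p66, p67} — both open, so U is clopen.
  U = {p65, p66, p67}, X ∖ U = {p64} — both open, so U is clopen.
  U = {p64, p65, p66, p67}, X ∖ U = ∅ — both open, so U is clopen.
Nontrivial clopen(s) exist: e.g. {p64}. So (X, τ) is disconnected.
Compute connected components by grouping points that agree on all clopens:
  component: {p64}
  component: {p65, p66, p67}


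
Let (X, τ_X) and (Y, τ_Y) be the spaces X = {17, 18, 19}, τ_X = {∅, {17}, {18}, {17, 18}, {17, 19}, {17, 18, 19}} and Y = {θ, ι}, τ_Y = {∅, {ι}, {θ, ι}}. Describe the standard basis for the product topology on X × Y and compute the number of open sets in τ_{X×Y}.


Basis B = {∅ × ∅, {17} × {ι}, {18} × {ι}, {17} × {θ, ι}, {17, 18} × {ι}, {17, 19} × {ι}, {18} × {θ, ι}, {17, 18, 19} × {ι}, {17, 18} × {θ, ι}, {17, 19} × {θ, ι}, {17, 18, 19} × {θ, ι}}; |τ_{X×Y}| = 18.

Enumerate products U × V with U ∈ τ_X, V ∈ τ_Y (deduplicated):
  ∅ × ∅ = {} (∅)
  {17} × {ι} = {(17,ι)}
  {18} × {ι} = {(18,ι)}
  {17} × {θ, ι} = {(17,θ), (17,ι)}
  {17, 18} × {ι} = {(17,ι), (18,ι)}
  {17, 19} × {ι} = {(17,ι), (19,ι)}
  {18} × {θ, ι} = {(18,θ), (18,ι)}
  {17, 18, 19} × {ι} = {(17,ι), (18,ι), (19,ι)}
  {17, 18} × {θ, ι} = {(17,θ), (17,ι), (18,θ), (18,ι)}
  {17, 19} × {θ, ι} = {(17,θ), (17,ι), (19,θ), (19,ι)}
  {17, 18, 19} × {θ, ι} = {(17,θ), (17,ι), (18,θ), (18,ι), (19,θ), (19,ι)}
These 11 distinct sets form the basis B.
Close under arbitrary unions to get τ_{X×Y}; counting gives |τ_{X×Y}| = 18.


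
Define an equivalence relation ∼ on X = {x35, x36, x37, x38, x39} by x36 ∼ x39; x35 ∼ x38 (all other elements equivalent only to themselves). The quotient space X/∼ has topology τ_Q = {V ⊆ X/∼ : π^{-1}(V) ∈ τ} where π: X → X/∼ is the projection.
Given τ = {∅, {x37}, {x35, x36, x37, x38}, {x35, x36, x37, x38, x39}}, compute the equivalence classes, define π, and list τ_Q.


X/∼ = {[x35=x38], [x36=x39], [x37]}; |τ_Q| = 3.

Equivalence classes: [x35=x38], [x36=x39], [x37].
Quotient map π: X → X/∼ sends x35 ↦ [x35=x38], x36 ↦ [x36=x39], x37 ↦ [x37], x38 ↦ [x35=x38], x39 ↦ [x36=x39].
For each subset V ⊆ X/∼, compute π^{-1}(V) ⊆ X and check whether π^{-1}(V) ∈ τ. V is open in τ_Q iff π^{-1}(V) ∈ τ.
  V = {}: π^{-1}(V) = ∅ ∈ τ ✓.
  V = {[x35=x38]}: π^{-1}(V) = {x35, x38} ∉ τ ✗.
  V = {[x36=x39]}: π^{-1}(V) = {x36, x39} ∉ τ ✗.
  V = {[x35=x38], [x36=x39]}: π^{-1}(V) = {x35, x36, x38, x39} ∉ τ ✗.
  V = {[x37]}: π^{-1}(V) = {x37} ∈ τ ✓.
  V = {[x35=x38], [x37]}: π^{-1}(V) = {x35, x37, x38} ∉ τ ✗.
  V = {[x36=x39], [x37]}: π^{-1}(V) = {x36, x37, x39} ∉ τ ✗.
  V = {[x35=x38], [x36=x39], [x37]}: π^{-1}(V) = {x35, x36, x37, x38, x39} ∈ τ ✓.
Open sets in the quotient: τ_Q = {{}, {[x37]}, {[x35=x38], [x36=x39], [x37]}} (3 elements).


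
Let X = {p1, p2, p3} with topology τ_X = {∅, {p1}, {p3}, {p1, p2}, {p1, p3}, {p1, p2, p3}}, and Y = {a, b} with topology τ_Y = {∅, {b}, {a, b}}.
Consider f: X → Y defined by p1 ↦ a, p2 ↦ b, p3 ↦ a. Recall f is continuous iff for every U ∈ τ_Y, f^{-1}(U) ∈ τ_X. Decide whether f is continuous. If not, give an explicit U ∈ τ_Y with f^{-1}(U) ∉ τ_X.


f is NOT continuous.

Compute f^{-1}(U) for each U ∈ τ_Y:
  U = ∅: f^{-1}(U) = ∅ ∈ τ_X ✓.
  U = {b}: f^{-1}(U) = {p2} ∉ τ_X ✗.
  U = {a, b}: f^{-1}(U) = {p1, p2, p3} ∈ τ_X ✓.
Found U = {b} with f^{-1}(U) = {p2} not in τ_X. Therefore f is NOT continuous.


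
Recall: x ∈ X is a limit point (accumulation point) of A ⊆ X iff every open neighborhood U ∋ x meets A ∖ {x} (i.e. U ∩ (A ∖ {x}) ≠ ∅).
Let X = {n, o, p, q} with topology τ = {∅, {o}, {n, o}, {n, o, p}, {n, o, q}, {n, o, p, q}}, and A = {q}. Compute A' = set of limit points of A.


A' = ∅

For each x ∈ X, list the open sets U ∈ τ with x ∈ U, then check whether U ∩ (A ∖ {x}) ≠ ∅ for every such U.
  x = n: open {n, o} ∋ x has {n, o} ∩ (A ∖ {n}) = ∅, so x is NOT a limit point.
  x = o: open {o} ∋ x has {o} ∩ (A ∖ {o}) = ∅, so x is NOT a limit point.
  x = p: open {n, o, p} ∋ x has {n, o, p} ∩ (A ∖ {p}) = ∅, so x is NOT a limit point.
  x = q: open {n, o, q} ∋ x has {n, o, q} ∩ (A ∖ {q}) = ∅, so x is NOT a limit point.
Collecting: A' = ∅.


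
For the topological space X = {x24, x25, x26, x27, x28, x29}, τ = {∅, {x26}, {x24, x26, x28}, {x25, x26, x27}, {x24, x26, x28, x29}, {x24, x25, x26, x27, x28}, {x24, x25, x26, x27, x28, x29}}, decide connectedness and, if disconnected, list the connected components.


(X, τ) is connected.

Find clopen sets (U ∈ τ with X ∖ U ∈ τ):
  U = ∅, X ∖ U = {x24, x25, x26, x27, x28, x29} — both open, so U is clopen.
  U = {x24, x25, x26, x27, x28, x29}, X ∖ U = ∅ — both open, so U is clopen.
Only trivial clopens (∅ and X) exist, so (X, τ) is connected.
Compute connected components by grouping points that agree on all clopens:
  component: {x24, x25, x26, x27, x28, x29}


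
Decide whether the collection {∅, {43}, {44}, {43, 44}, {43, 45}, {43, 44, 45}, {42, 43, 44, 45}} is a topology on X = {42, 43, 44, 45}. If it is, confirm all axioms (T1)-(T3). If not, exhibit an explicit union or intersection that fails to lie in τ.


τ IS a topology on X.

Axiom (T1): ∅ ∈ τ? Yes; X ∈ τ? Yes.
Axiom (T2/T3): check pairwise unions and intersections of members of τ.
All pairwise intersections and unions checked — each lies in τ. Therefore τ satisfies (T1), (T2), (T3): it IS a topology on X.


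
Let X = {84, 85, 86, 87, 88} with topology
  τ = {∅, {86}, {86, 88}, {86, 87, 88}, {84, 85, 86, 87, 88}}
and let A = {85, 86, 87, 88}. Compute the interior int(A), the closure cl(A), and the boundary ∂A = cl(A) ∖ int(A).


int(A) = {86, 87, 88}, cl(A) = {84, 85, 86, 87, 88}, ∂A = {84, 85}.

Closed sets in (X, τ) are complements of opens:
  closed(X, τ) = {∅, {84, 85}, {84, 85, 87}, {84, 85, 87, 88}, {84, 85, 86, 87, 88}}.
int(A) = ⋃ {U ∈ τ : U ⊆ A}. Opens contained in A: ∅, {86}, {86, 88}, {86, 87, 88}.
Taking the union of these: int(A) = {86, 87, 88}.
cl(A) = ⋂ {C closed : A ⊆ C}. Closed sets containing A: {84, 85, 86, 87, 88}.
Intersecting these: cl(A) = {84, 85, 86, 87, 88}.
∂A = cl(A) ∖ int(A) = {84, 85, 86, 87, 88} ∖ {86, 87, 88} = {84, 85}.


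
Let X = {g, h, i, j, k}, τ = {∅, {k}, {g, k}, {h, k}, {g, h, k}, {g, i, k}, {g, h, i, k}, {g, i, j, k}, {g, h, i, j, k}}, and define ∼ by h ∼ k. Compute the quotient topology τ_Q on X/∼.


X/∼ = {[g], [h=k], [i], [j]}; |τ_Q| = 5.

Equivalence classes: [g], [h=k], [i], [j].
Quotient map π: X → X/∼ sends g ↦ [g], h ↦ [h=k], i ↦ [i], j ↦ [j], k ↦ [h=k].
For each subset V ⊆ X/∼, compute π^{-1}(V) ⊆ X and check whether π^{-1}(V) ∈ τ. V is open in τ_Q iff π^{-1}(V) ∈ τ.
  V = {}: π^{-1}(V) = ∅ ∈ τ ✓.
  V = {[g]}: π^{-1}(V) = {g} ∉ τ ✗.
  V = {[h=k]}: π^{-1}(V) = {h, k} ∈ τ ✓.
  V = {[g], [h=k]}: π^{-1}(V) = {g, h, k} ∈ τ ✓.
  V = {[i]}: π^{-1}(V) = {i} ∉ τ ✗.
  V = {[g], [i]}: π^{-1}(V) = {g, i} ∉ τ ✗.
  V = {[h=k], [i]}: π^{-1}(V) = {h, i, k} ∉ τ ✗.
  V = {[g], [h=k], [i]}: π^{-1}(V) = {g, h, i, k} ∈ τ ✓.
  V = {[j]}: π^{-1}(V) = {j} ∉ τ ✗.
  V = {[g], [j]}: π^{-1}(V) = {g, j} ∉ τ ✗.
  V = {[h=k], [j]}: π^{-1}(V) = {h, j, k} ∉ τ ✗.
  V = {[g], [h=k], [j]}: π^{-1}(V) = {g, h, j, k} ∉ τ ✗.
  V = {[i], [j]}: π^{-1}(V) = {i, j} ∉ τ ✗.
  V = {[g], [i], [j]}: π^{-1}(V) = {g, i, j} ∉ τ ✗.
  V = {[h=k], [i], [j]}: π^{-1}(V) = {h, i, j, k} ∉ τ ✗.
  V = {[g], [h=k], [i], [j]}: π^{-1}(V) = {g, h, i, j, k} ∈ τ ✓.
Open sets in the quotient: τ_Q = {{}, {[h=k]}, {[g], [h=k]}, {[g], [h=k], [i]}, {[g], [h=k], [i], [j]}} (5 elements).


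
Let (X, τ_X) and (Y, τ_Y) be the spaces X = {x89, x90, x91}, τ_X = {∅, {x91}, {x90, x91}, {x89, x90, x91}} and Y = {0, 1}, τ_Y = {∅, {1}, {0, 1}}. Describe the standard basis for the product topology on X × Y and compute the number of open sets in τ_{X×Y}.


Basis B = {∅ × ∅, {x91} × {1}, {x90, x91} × {1}, {x91} × {0, 1}, {x89, x90, x91} × {1}, {x90, x91} × {0, 1}, {x89, x90, x91} × {0, 1}}; |τ_{X×Y}| = 10.

Enumerate products U × V with U ∈ τ_X, V ∈ τ_Y (deduplicated):
  ∅ × ∅ = {} (∅)
  {x91} × {1} = {(x91,1)}
  {x90, x91} × {1} = {(x90,1), (x91,1)}
  {x91} × {0, 1} = {(x91,0), (x91,1)}
  {x89, x90, x91} × {1} = {(x89,1), (x90,1), (x91,1)}
  {x90, x91} × {0, 1} = {(x90,0), (x90,1), (x91,0), (x91,1)}
  {x89, x90, x91} × {0, 1} = {(x89,0), (x89,1), (x90,0), (x90,1), (x91,0), (x91,1)}
These 7 distinct sets form the basis B.
Close under arbitrary unions to get τ_{X×Y}; counting gives |τ_{X×Y}| = 10.


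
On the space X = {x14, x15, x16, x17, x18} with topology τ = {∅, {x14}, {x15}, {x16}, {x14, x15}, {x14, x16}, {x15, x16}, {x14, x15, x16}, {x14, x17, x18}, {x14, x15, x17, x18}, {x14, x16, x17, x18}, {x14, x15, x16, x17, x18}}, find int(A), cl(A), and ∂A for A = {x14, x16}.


int(A) = {x14, x16}, cl(A) = {x14, x16, x17, x18}, ∂A = {x17, x18}.

Closed sets in (X, τ) are complements of opens:
  closed(X, τ) = {∅, {x15}, {x16}, {x15, x16}, {x17, x18}, {x14, x17, x18}, {x15, x17, x18}, {x16, x17, x18}, {x14, x15, x17, x18}, {x14, x16, x17, x18}, {x15, x16, x17, x18}, {x14, x15, x16, x17, x18}}.
int(A) = ⋃ {U ∈ τ : U ⊆ A}. Opens contained in A: ∅, {x14}, {x16}, {x14, x16}.
Taking the union of these: int(A) = {x14, x16}.
cl(A) = ⋂ {C closed : A ⊆ C}. Closed sets containing A: {x14, x16, x17, x18}, {x14, x15, x16, x17, x18}.
Intersecting these: cl(A) = {x14, x16, x17, x18}.
∂A = cl(A) ∖ int(A) = {x14, x16, x17, x18} ∖ {x14, x16} = {x17, x18}.


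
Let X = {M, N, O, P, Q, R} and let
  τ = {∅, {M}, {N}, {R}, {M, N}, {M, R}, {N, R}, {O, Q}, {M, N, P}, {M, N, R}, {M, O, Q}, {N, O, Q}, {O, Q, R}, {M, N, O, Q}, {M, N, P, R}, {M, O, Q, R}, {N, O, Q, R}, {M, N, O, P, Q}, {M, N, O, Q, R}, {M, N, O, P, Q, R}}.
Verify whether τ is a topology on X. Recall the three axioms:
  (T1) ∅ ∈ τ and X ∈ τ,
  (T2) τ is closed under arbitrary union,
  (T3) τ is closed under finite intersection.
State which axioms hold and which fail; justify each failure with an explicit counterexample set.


τ IS a topology on X.

Axiom (T1): ∅ ∈ τ? Yes; X ∈ τ? Yes.
Axiom (T2/T3): check pairwise unions and intersections of members of τ.
All pairwise intersections and unions checked — each lies in τ. Therefore τ satisfies (T1), (T2), (T3): it IS a topology on X.


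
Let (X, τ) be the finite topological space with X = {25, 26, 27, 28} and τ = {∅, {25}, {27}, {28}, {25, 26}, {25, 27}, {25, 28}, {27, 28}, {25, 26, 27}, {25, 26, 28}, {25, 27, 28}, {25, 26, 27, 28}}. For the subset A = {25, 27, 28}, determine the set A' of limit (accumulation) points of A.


A' = {26}

For each x ∈ X, list the open sets U ∈ τ with x ∈ U, then check whether U ∩ (A ∖ {x}) ≠ ∅ for every such U.
  x = 25: open {25} ∋ x has {25} ∩ (A ∖ {25}) = ∅, so x is NOT a limit point.
  x = 26: opens ∋ x are {25, 26}, {25, 26, 27}, {25, 26, 28}, {25, 26, 27, 28}; each meets A ∖ {26}, so x IS a limit point.
  x = 27: open {27} ∋ x has {27} ∩ (A ∖ {27}) = ∅, so x is NOT a limit point.
  x = 28: open {28} ∋ x has {28} ∩ (A ∖ {28}) = ∅, so x is NOT a limit point.
Collecting: A' = {26}.


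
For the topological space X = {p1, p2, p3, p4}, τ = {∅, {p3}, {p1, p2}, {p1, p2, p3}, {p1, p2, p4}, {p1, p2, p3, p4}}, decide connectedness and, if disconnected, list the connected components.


(X, τ) is disconnected; components = [{p3}, {p1, p2, p4}].

Find clopen sets (U ∈ τ with X ∖ U ∈ τ):
  U = ∅, X ∖ U = {p1, p2, p3, p4} — both open, so U is clopen.
  U = {p3}, X ∖ U = {p1, p2, p4} — both open, so U is clopen.
  U = {p1, p2, p4}, X ∖ U = {p3} — both open, so U is clopen.
  U = {p1, p2, p3, p4}, X ∖ U = ∅ — both open, so U is clopen.
Nontrivial clopen(s) exist: e.g. {p1, p2, p4}. So (X, τ) is disconnected.
Compute connected components by grouping points that agree on all clopens:
  component: {p3}
  component: {p1, p2, p4}


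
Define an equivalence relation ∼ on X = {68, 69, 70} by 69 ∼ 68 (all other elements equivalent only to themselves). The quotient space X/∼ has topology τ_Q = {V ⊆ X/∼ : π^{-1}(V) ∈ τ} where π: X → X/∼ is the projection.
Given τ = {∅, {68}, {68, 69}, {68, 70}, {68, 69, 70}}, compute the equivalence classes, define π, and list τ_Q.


X/∼ = {[68=69], [70]}; |τ_Q| = 3.

Equivalence classes: [68=69], [70].
Quotient map π: X → X/∼ sends 68 ↦ [68=69], 69 ↦ [68=69], 70 ↦ [70].
For each subset V ⊆ X/∼, compute π^{-1}(V) ⊆ X and check whether π^{-1}(V) ∈ τ. V is open in τ_Q iff π^{-1}(V) ∈ τ.
  V = {}: π^{-1}(V) = ∅ ∈ τ ✓.
  V = {[68=69]}: π^{-1}(V) = {68, 69} ∈ τ ✓.
  V = {[70]}: π^{-1}(V) = {70} ∉ τ ✗.
  V = {[68=69], [70]}: π^{-1}(V) = {68, 69, 70} ∈ τ ✓.
Open sets in the quotient: τ_Q = {{}, {[68=69]}, {[68=69], [70]}} (3 elements).


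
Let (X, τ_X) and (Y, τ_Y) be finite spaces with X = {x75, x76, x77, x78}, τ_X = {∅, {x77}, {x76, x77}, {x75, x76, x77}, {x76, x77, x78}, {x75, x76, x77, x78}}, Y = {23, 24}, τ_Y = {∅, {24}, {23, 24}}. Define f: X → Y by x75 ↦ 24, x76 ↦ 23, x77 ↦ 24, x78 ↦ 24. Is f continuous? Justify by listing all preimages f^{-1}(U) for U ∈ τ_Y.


f is NOT continuous.

Compute f^{-1}(U) for each U ∈ τ_Y:
  U = ∅: f^{-1}(U) = ∅ ∈ τ_X ✓.
  U = {24}: f^{-1}(U) = {x75, x77, x78} ∉ τ_X ✗.
  U = {23, 24}: f^{-1}(U) = {x75, x76, x77, x78} ∈ τ_X ✓.
Found U = {24} with f^{-1}(U) = {x75, x77, x78} not in τ_X. Therefore f is NOT continuous.


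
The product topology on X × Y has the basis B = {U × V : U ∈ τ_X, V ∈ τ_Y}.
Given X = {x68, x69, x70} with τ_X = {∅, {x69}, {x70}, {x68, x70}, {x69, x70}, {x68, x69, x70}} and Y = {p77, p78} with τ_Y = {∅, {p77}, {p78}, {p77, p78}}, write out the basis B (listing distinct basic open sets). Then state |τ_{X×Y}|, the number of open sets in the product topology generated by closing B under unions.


Basis B = {∅ × ∅, {x69} × {p77}, {x69} × {p78}, {x70} × {p77}, {x70} × {p78}, {x68, x70} × {p77}, {x68, x70} × {p78}, {x69} × {p77, p78}, {x69, x70} × {p77}, {x69, x70} × {p78}, {x70} × {p77, p78}, {x68, x69, x70} × {p77}, {x68, x69, x70} × {p78}, {x68, x70} × {p77, p78}, {x69, x70} × {p77, p78}, {x68, x69, x70} × {p77, p78}}; |τ_{X×Y}| = 36.

Enumerate products U × V with U ∈ τ_X, V ∈ τ_Y (deduplicated):
  ∅ × ∅ = {} (∅)
  {x69} × {p77} = {(x69,p77)}
  {x69} × {p78} = {(x69,p78)}
  {x70} × {p77} = {(x70,p77)}
  {x70} × {p78} = {(x70,p78)}
  {x68, x70} × {p77} = {(x68,p77), (x70,p77)}
  {x68, x70} × {p78} = {(x68,p78), (x70,p78)}
  {x69} × {p77, p78} = {(x69,p77), (x69,p78)}
  {x69, x70} × {p77} = {(x69,p77), (x70,p77)}
  {x69, x70} × {p78} = {(x69,p78), (x70,p78)}
  {x70} × {p77, p78} = {(x70,p77), (x70,p78)}
  {x68, x69, x70} × {p77} = {(x68,p77), (x69,p77), (x70,p77)}
  {x68, x69, x70} × {p78} = {(x68,p78), (x69,p78), (x70,p78)}
  {x68, x70} × {p77, p78} = {(x68,p77), (x68,p78), (x70,p77), (x70,p78)}
  {x69, x70} × {p77, p78} = {(x69,p77), (x69,p78), (x70,p77), (x70,p78)}
  {x68, x69, x70} × {p77, p78} = {(x68,p77), (x68,p78), (x69,p77), (x69,p78), (x70,p77), (x70,p78)}
These 16 distinct sets form the basis B.
Close under arbitrary unions to get τ_{X×Y}; counting gives |τ_{X×Y}| = 36.


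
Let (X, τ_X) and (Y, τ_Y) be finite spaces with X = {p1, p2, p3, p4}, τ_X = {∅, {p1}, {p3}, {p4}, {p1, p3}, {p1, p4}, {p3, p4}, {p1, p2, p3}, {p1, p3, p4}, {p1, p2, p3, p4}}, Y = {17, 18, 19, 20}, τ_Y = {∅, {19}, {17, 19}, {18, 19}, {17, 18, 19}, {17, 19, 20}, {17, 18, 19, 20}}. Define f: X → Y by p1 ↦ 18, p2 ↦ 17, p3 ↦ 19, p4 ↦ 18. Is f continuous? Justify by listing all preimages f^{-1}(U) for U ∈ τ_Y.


f is NOT continuous.

Compute f^{-1}(U) for each U ∈ τ_Y:
  U = ∅: f^{-1}(U) = ∅ ∈ τ_X ✓.
  U = {19}: f^{-1}(U) = {p3} ∈ τ_X ✓.
  U = {17, 19}: f^{-1}(U) = {p2, p3} ∉ τ_X ✗.
  U = {18, 19}: f^{-1}(U) = {p1, p3, p4} ∈ τ_X ✓.
  U = {17, 18, 19}: f^{-1}(U) = {p1, p2, p3, p4} ∈ τ_X ✓.
  U = {17, 19, 20}: f^{-1}(U) = {p2, p3} ∉ τ_X ✗.
  U = {17, 18, 19, 20}: f^{-1}(U) = {p1, p2, p3, p4} ∈ τ_X ✓.
Found U = {17, 19} with f^{-1}(U) = {p2, p3} not in τ_X. Therefore f is NOT continuous.


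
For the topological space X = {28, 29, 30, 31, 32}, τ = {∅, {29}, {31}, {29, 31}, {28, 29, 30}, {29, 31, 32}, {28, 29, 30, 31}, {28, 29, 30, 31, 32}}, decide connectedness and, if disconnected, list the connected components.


(X, τ) is connected.

Find clopen sets (U ∈ τ with X ∖ U ∈ τ):
  U = ∅, X ∖ U = {28, 29, 30, 31, 32} — both open, so U is clopen.
  U = {28, 29, 30, 31, 32}, X ∖ U = ∅ — both open, so U is clopen.
Only trivial clopens (∅ and X) exist, so (X, τ) is connected.
Compute connected components by grouping points that agree on all clopens:
  component: {28, 29, 30, 31, 32}


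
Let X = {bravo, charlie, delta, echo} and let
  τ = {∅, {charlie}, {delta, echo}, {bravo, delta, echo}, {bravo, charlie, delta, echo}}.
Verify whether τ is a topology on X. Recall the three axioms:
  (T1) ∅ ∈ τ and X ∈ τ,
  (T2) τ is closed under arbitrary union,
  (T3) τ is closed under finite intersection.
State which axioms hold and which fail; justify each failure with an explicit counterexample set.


τ is NOT a topology on X.

Axiom (T1): ∅ ∈ τ? Yes; X ∈ τ? Yes.
Axiom (T2/T3): check pairwise unions and intersections of members of τ.
Counterexample for (T2): {charlie} ∪ {delta, echo} = {charlie, delta, echo} ∉ τ. Therefore τ is NOT a topology.


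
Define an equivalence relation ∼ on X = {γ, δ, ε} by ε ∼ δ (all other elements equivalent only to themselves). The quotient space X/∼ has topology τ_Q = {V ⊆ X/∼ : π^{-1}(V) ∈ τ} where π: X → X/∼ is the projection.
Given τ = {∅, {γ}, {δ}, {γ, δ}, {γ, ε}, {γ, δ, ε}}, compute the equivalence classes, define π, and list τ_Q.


X/∼ = {[γ], [δ=ε]}; |τ_Q| = 3.

Equivalence classes: [γ], [δ=ε].
Quotient map π: X → X/∼ sends γ ↦ [γ], δ ↦ [δ=ε], ε ↦ [δ=ε].
For each subset V ⊆ X/∼, compute π^{-1}(V) ⊆ X and check whether π^{-1}(V) ∈ τ. V is open in τ_Q iff π^{-1}(V) ∈ τ.
  V = {}: π^{-1}(V) = ∅ ∈ τ ✓.
  V = {[γ]}: π^{-1}(V) = {γ} ∈ τ ✓.
  V = {[δ=ε]}: π^{-1}(V) = {δ, ε} ∉ τ ✗.
  V = {[γ], [δ=ε]}: π^{-1}(V) = {γ, δ, ε} ∈ τ ✓.
Open sets in the quotient: τ_Q = {{}, {[γ]}, {[γ], [δ=ε]}} (3 elements).


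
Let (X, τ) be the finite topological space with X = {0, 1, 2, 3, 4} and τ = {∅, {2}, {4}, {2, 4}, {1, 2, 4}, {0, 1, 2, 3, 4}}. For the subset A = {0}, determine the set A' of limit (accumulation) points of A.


A' = {3}

For each x ∈ X, list the open sets U ∈ τ with x ∈ U, then check whether U ∩ (A ∖ {x}) ≠ ∅ for every such U.
  x = 0: open {0, 1, 2, 3, 4} ∋ x has {0, 1, 2, 3, 4} ∩ (A ∖ {0}) = ∅, so x is NOT a limit point.
  x = 1: open {1, 2, 4} ∋ x has {1, 2, 4} ∩ (A ∖ {1}) = ∅, so x is NOT a limit point.
  x = 2: open {2} ∋ x has {2} ∩ (A ∖ {2}) = ∅, so x is NOT a limit point.
  x = 3: opens ∋ x are {0, 1, 2, 3, 4}; each meets A ∖ {3}, so x IS a limit point.
  x = 4: open {4} ∋ x has {4} ∩ (A ∖ {4}) = ∅, so x is NOT a limit point.
Collecting: A' = {3}.


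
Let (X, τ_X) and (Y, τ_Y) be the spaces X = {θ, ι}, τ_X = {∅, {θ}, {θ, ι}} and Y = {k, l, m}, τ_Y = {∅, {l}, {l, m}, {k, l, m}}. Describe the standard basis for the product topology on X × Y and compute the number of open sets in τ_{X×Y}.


Basis B = {∅ × ∅, {θ} × {l}, {θ} × {l, m}, {θ, ι} × {l}, {θ} × {k, l, m}, {θ, ι} × {l, m}, {θ, ι} × {k, l, m}}; |τ_{X×Y}| = 10.

Enumerate products U × V with U ∈ τ_X, V ∈ τ_Y (deduplicated):
  ∅ × ∅ = {} (∅)
  {θ} × {l} = {(θ,l)}
  {θ} × {l, m} = {(θ,l), (θ,m)}
  {θ, ι} × {l} = {(θ,l), (ι,l)}
  {θ} × {k, l, m} = {(θ,k), (θ,l), (θ,m)}
  {θ, ι} × {l, m} = {(θ,l), (θ,m), (ι,l), (ι,m)}
  {θ, ι} × {k, l, m} = {(θ,k), (θ,l), (θ,m), (ι,k), (ι,l), (ι,m)}
These 7 distinct sets form the basis B.
Close under arbitrary unions to get τ_{X×Y}; counting gives |τ_{X×Y}| = 10.


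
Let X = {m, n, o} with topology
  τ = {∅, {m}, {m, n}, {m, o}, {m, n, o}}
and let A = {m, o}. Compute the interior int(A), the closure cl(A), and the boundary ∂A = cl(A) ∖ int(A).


int(A) = {m, o}, cl(A) = {m, n, o}, ∂A = {n}.

Closed sets in (X, τ) are complements of opens:
  closed(X, τ) = {∅, {n}, {o}, {n, o}, {m, n, o}}.
int(A) = ⋃ {U ∈ τ : U ⊆ A}. Opens contained in A: ∅, {m}, {m, o}.
Taking the union of these: int(A) = {m, o}.
cl(A) = ⋂ {C closed : A ⊆ C}. Closed sets containing A: {m, n, o}.
Intersecting these: cl(A) = {m, n, o}.
∂A = cl(A) ∖ int(A) = {m, n, o} ∖ {m, o} = {n}.


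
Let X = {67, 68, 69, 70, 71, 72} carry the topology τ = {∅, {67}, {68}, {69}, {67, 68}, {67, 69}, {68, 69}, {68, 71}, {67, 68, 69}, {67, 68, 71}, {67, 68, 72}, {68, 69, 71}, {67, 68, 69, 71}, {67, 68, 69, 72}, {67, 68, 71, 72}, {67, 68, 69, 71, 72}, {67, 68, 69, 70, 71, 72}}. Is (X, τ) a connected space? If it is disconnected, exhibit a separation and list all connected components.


(X, τ) is connected.

Find clopen sets (U ∈ τ with X ∖ U ∈ τ):
  U = ∅, X ∖ U = {67, 68, 69, 70, 71, 72} — both open, so U is clopen.
  U = {67, 68, 69, 70, 71, 72}, X ∖ U = ∅ — both open, so U is clopen.
Only trivial clopens (∅ and X) exist, so (X, τ) is connected.
Compute connected components by grouping points that agree on all clopens:
  component: {67, 68, 69, 70, 71, 72}


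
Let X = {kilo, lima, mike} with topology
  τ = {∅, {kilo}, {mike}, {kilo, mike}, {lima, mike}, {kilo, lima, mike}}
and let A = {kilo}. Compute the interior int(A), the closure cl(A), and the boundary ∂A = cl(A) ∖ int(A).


int(A) = {kilo}, cl(A) = {kilo}, ∂A = ∅.

Closed sets in (X, τ) are complements of opens:
  closed(X, τ) = {∅, {kilo}, {lima}, {kilo, lima}, {lima, mike}, {kilo, lima, mike}}.
int(A) = ⋃ {U ∈ τ : U ⊆ A}. Opens contained in A: ∅, {kilo}.
Taking the union of these: int(A) = {kilo}.
cl(A) = ⋂ {C closed : A ⊆ C}. Closed sets containing A: {kilo}, {kilo, lima}, {kilo, lima, mike}.
Intersecting these: cl(A) = {kilo}.
∂A = cl(A) ∖ int(A) = {kilo} ∖ {kilo} = ∅.


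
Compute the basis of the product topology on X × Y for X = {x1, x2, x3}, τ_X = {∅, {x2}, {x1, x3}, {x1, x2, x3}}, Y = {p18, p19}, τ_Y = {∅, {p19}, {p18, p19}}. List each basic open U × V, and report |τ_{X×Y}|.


Basis B = {∅ × ∅, {x2} × {p19}, {x1, x3} × {p19}, {x2} × {p18, p19}, {x1, x2, x3} × {p19}, {x1, x3} × {p18, p19}, {x1, x2, x3} × {p18, p19}}; |τ_{X×Y}| = 9.

Enumerate products U × V with U ∈ τ_X, V ∈ τ_Y (deduplicated):
  ∅ × ∅ = {} (∅)
  {x2} × {p19} = {(x2,p19)}
  {x1, x3} × {p19} = {(x1,p19), (x3,p19)}
  {x2} × {p18, p19} = {(x2,p18), (x2,p19)}
  {x1, x2, x3} × {p19} = {(x1,p19), (x2,p19), (x3,p19)}
  {x1, x3} × {p18, p19} = {(x1,p18), (x1,p19), (x3,p18), (x3,p19)}
  {x1, x2, x3} × {p18, p19} = {(x1,p18), (x1,p19), (x2,p18), (x2,p19), (x3,p18), (x3,p19)}
These 7 distinct sets form the basis B.
Close under arbitrary unions to get τ_{X×Y}; counting gives |τ_{X×Y}| = 9.


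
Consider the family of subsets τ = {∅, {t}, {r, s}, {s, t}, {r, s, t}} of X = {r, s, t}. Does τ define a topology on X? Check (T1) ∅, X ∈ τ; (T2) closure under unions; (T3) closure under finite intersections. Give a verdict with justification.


τ is NOT a topology on X.

Axiom (T1): ∅ ∈ τ? Yes; X ∈ τ? Yes.
Axiom (T2/T3): check pairwise unions and intersections of members of τ.
Counterexample for (T3): {r, s} ∩ {s, t} = {s} ∉ τ. Therefore τ is NOT a topology.


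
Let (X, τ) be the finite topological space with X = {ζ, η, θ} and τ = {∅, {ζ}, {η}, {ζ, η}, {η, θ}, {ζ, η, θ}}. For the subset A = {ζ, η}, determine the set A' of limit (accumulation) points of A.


A' = {θ}

For each x ∈ X, list the open sets U ∈ τ with x ∈ U, then check whether U ∩ (A ∖ {x}) ≠ ∅ for every such U.
  x = ζ: open {ζ} ∋ x has {ζ} ∩ (A ∖ {ζ}) = ∅, so x is NOT a limit point.
  x = η: open {η} ∋ x has {η} ∩ (A ∖ {η}) = ∅, so x is NOT a limit point.
  x = θ: opens ∋ x are {η, θ}, {ζ, η, θ}; each meets A ∖ {θ}, so x IS a limit point.
Collecting: A' = {θ}.


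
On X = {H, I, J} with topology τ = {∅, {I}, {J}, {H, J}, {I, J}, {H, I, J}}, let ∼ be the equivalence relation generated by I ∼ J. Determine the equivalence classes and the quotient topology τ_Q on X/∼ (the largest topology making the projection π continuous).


X/∼ = {[H], [I=J]}; |τ_Q| = 3.

Equivalence classes: [H], [I=J].
Quotient map π: X → X/∼ sends H ↦ [H], I ↦ [I=J], J ↦ [I=J].
For each subset V ⊆ X/∼, compute π^{-1}(V) ⊆ X and check whether π^{-1}(V) ∈ τ. V is open in τ_Q iff π^{-1}(V) ∈ τ.
  V = {}: π^{-1}(V) = ∅ ∈ τ ✓.
  V = {[H]}: π^{-1}(V) = {H} ∉ τ ✗.
  V = {[I=J]}: π^{-1}(V) = {I, J} ∈ τ ✓.
  V = {[H], [I=J]}: π^{-1}(V) = {H, I, J} ∈ τ ✓.
Open sets in the quotient: τ_Q = {{}, {[I=J]}, {[H], [I=J]}} (3 elements).


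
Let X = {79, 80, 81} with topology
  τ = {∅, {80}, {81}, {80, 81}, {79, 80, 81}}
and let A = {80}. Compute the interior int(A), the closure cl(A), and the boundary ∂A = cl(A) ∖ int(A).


int(A) = {80}, cl(A) = {79, 80}, ∂A = {79}.

Closed sets in (X, τ) are complements of opens:
  closed(X, τ) = {∅, {79}, {79, 80}, {79, 81}, {79, 80, 81}}.
int(A) = ⋃ {U ∈ τ : U ⊆ A}. Opens contained in A: ∅, {80}.
Taking the union of these: int(A) = {80}.
cl(A) = ⋂ {C closed : A ⊆ C}. Closed sets containing A: {79, 80}, {79, 80, 81}.
Intersecting these: cl(A) = {79, 80}.
∂A = cl(A) ∖ int(A) = {79, 80} ∖ {80} = {79}.


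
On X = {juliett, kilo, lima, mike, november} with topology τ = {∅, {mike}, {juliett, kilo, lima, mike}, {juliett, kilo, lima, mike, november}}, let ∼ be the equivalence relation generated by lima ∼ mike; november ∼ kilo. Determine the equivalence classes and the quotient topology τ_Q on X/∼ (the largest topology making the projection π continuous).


X/∼ = {[juliett], [kilo=november], [lima=mike]}; |τ_Q| = 2.

Equivalence classes: [juliett], [kilo=november], [lima=mike].
Quotient map π: X → X/∼ sends juliett ↦ [juliett], kilo ↦ [kilo=november], lima ↦ [lima=mike], mike ↦ [lima=mike], november ↦ [kilo=november].
For each subset V ⊆ X/∼, compute π^{-1}(V) ⊆ X and check whether π^{-1}(V) ∈ τ. V is open in τ_Q iff π^{-1}(V) ∈ τ.
  V = {}: π^{-1}(V) = ∅ ∈ τ ✓.
  V = {[juliett]}: π^{-1}(V) = {juliett} ∉ τ ✗.
  V = {[kilo=november]}: π^{-1}(V) = {kilo, november} ∉ τ ✗.
  V = {[juliett], [kilo=november]}: π^{-1}(V) = {juliett, kilo, november} ∉ τ ✗.
  V = {[lima=mike]}: π^{-1}(V) = {lima, mike} ∉ τ ✗.
  V = {[juliett], [lima=mike]}: π^{-1}(V) = {juliett, lima, mike} ∉ τ ✗.
  V = {[kilo=november], [lima=mike]}: π^{-1}(V) = {kilo, lima, mike, november} ∉ τ ✗.
  V = {[juliett], [kilo=november], [lima=mike]}: π^{-1}(V) = {juliett, kilo, lima, mike, november} ∈ τ ✓.
Open sets in the quotient: τ_Q = {{}, {[juliett], [kilo=november], [lima=mike]}} (2 elements).


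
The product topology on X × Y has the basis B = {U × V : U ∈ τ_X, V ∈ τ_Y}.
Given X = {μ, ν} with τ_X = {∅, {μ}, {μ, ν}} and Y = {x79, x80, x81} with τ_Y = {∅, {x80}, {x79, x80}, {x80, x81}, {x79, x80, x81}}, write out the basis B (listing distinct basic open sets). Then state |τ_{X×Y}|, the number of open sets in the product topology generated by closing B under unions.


Basis B = {∅ × ∅, {μ} × {x80}, {μ} × {x79, x80}, {μ} × {x80, x81}, {μ, ν} × {x80}, {μ} × {x79, x80, x81}, {μ, ν} × {x79, x80}, {μ, ν} × {x80, x81}, {μ, ν} × {x79, x80, x81}}; |τ_{X×Y}| = 14.

Enumerate products U × V with U ∈ τ_X, V ∈ τ_Y (deduplicated):
  ∅ × ∅ = {} (∅)
  {μ} × {x80} = {(μ,x80)}
  {μ} × {x79, x80} = {(μ,x79), (μ,x80)}
  {μ} × {x80, x81} = {(μ,x80), (μ,x81)}
  {μ, ν} × {x80} = {(μ,x80), (ν,x80)}
  {μ} × {x79, x80, x81} = {(μ,x79), (μ,x80), (μ,x81)}
  {μ, ν} × {x79, x80} = {(μ,x79), (μ,x80), (ν,x79), (ν,x80)}
  {μ, ν} × {x80, x81} = {(μ,x80), (μ,x81), (ν,x80), (ν,x81)}
  {μ, ν} × {x79, x80, x81} = {(μ,x79), (μ,x80), (μ,x81), (ν,x79), (ν,x80), (ν,x81)}
These 9 distinct sets form the basis B.
Close under arbitrary unions to get τ_{X×Y}; counting gives |τ_{X×Y}| = 14.


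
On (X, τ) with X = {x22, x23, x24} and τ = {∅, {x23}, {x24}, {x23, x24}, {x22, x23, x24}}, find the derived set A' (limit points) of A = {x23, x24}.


A' = {x22}

For each x ∈ X, list the open sets U ∈ τ with x ∈ U, then check whether U ∩ (A ∖ {x}) ≠ ∅ for every such U.
  x = x22: opens ∋ x are {x22, x23, x24}; each meets A ∖ {x22}, so x IS a limit point.
  x = x23: open {x23} ∋ x has {x23} ∩ (A ∖ {x23}) = ∅, so x is NOT a limit point.
  x = x24: open {x24} ∋ x has {x24} ∩ (A ∖ {x24}) = ∅, so x is NOT a limit point.
Collecting: A' = {x22}.


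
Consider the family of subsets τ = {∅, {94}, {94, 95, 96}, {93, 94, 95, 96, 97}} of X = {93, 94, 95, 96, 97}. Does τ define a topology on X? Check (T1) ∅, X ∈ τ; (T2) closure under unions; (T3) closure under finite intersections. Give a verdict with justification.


τ IS a topology on X.

Axiom (T1): ∅ ∈ τ? Yes; X ∈ τ? Yes.
Axiom (T2/T3): check pairwise unions and intersections of members of τ.
All pairwise intersections and unions checked — each lies in τ. Therefore τ satisfies (T1), (T2), (T3): it IS a topology on X.


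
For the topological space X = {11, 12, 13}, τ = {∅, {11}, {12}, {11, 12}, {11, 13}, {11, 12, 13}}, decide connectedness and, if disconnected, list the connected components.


(X, τ) is disconnected; components = [{12}, {11, 13}].

Find clopen sets (U ∈ τ with X ∖ U ∈ τ):
  U = ∅, X ∖ U = {11, 12, 13} — both open, so U is clopen.
  U = {12}, X ∖ U = {11, 13} — both open, so U is clopen.
  U = {11, 13}, X ∖ U = {12} — both open, so U is clopen.
  U = {11, 12, 13}, X ∖ U = ∅ — both open, so U is clopen.
Nontrivial clopen(s) exist: e.g. {11, 13}. So (X, τ) is disconnected.
Compute connected components by grouping points that agree on all clopens:
  component: {12}
  component: {11, 13}


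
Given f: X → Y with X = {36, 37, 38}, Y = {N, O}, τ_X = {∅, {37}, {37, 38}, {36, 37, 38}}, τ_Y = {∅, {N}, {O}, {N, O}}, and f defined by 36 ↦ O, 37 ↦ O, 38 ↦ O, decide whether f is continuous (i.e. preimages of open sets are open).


f IS continuous.

Compute f^{-1}(U) for each U ∈ τ_Y:
  U = ∅: f^{-1}(U) = ∅ ∈ τ_X ✓.
  U = {N}: f^{-1}(U) = ∅ ∈ τ_X ✓.
  U = {O}: f^{-1}(U) = {36, 37, 38} ∈ τ_X ✓.
  U = {N, O}: f^{-1}(U) = {36, 37, 38} ∈ τ_X ✓.
Every preimage lies in τ_X, so f IS continuous.


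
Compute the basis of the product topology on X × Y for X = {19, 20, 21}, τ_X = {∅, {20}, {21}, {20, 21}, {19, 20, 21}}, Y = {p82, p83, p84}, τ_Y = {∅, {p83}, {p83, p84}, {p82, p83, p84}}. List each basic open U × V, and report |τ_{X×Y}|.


Basis B = {∅ × ∅, {20} × {p83}, {21} × {p83}, {20} × {p83, p84}, {20, 21} × {p83}, {21} × {p83, p84}, {19, 20, 21} × {p83}, {20} × {p82, p83, p84}, {21} × {p82, p83, p84}, {20, 21} × {p83, p84}, {19, 20, 21} × {p83, p84}, {20, 21} × {p82, p83, p84}, {19, 20, 21} × {p82, p83, p84}}; |τ_{X×Y}| = 30.

Enumerate products U × V with U ∈ τ_X, V ∈ τ_Y (deduplicated):
  ∅ × ∅ = {} (∅)
  {20} × {p83} = {(20,p83)}
  {21} × {p83} = {(21,p83)}
  {20} × {p83, p84} = {(20,p83), (20,p84)}
  {20, 21} × {p83} = {(20,p83), (21,p83)}
  {21} × {p83, p84} = {(21,p83), (21,p84)}
  {19, 20, 21} × {p83} = {(19,p83), (20,p83), (21,p83)}
  {20} × {p82, p83, p84} = {(20,p82), (20,p83), (20,p84)}
  {21} × {p82, p83, p84} = {(21,p82), (21,p83), (21,p84)}
  {20, 21} × {p83, p84} = {(20,p83), (20,p84), (21,p83), (21,p84)}
  {19, 20, 21} × {p83, p84} = {(19,p83), (19,p84), (20,p83), (20,p84), (21,p83), (21,p84)}
  {20, 21} × {p82, p83, p84} = {(20,p82), (20,p83), (20,p84), (21,p82), (21,p83), (21,p84)}
  {19, 20, 21} × {p82, p83, p84} = {(19,p82), (19,p83), (19,p84), (20,p82), (20,p83), (20,p84), (21,p82), (21,p83), (21,p84)}
These 13 distinct sets form the basis B.
Close under arbitrary unions to get τ_{X×Y}; counting gives |τ_{X×Y}| = 30.


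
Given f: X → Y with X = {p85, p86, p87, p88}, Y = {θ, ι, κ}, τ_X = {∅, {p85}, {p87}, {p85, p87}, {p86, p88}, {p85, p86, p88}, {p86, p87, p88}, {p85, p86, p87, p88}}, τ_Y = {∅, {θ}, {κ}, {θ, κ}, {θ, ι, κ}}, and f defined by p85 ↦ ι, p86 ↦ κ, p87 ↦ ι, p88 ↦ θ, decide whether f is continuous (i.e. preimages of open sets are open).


f is NOT continuous.

Compute f^{-1}(U) for each U ∈ τ_Y:
  U = ∅: f^{-1}(U) = ∅ ∈ τ_X ✓.
  U = {θ}: f^{-1}(U) = {p88} ∉ τ_X ✗.
  U = {κ}: f^{-1}(U) = {p86} ∉ τ_X ✗.
  U = {θ, κ}: f^{-1}(U) = {p86, p88} ∈ τ_X ✓.
  U = {θ, ι, κ}: f^{-1}(U) = {p85, p86, p87, p88} ∈ τ_X ✓.
Found U = {θ} with f^{-1}(U) = {p88} not in τ_X. Therefore f is NOT continuous.
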